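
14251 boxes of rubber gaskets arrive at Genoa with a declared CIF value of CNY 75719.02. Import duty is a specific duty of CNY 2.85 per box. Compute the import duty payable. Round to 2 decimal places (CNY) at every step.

Import duty = 14251 × 2.85 = 40615.35

Import duty: CNY 40615.35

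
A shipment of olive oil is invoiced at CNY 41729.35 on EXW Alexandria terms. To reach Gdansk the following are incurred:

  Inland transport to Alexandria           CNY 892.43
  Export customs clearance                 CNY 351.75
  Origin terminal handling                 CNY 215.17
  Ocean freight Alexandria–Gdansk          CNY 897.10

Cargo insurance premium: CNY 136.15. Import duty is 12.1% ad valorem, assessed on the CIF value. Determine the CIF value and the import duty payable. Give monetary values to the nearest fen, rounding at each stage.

CIF = EXW price + pre-shipment costs + freight + insurance
CIF = 41729.35 + 892.43 + 351.75 + 215.17 + 897.10 + 136.15 = 44221.95
Import duty = 44221.95 × 12.1% = 5350.86

CIF value: CNY 44221.95; import duty: CNY 5350.86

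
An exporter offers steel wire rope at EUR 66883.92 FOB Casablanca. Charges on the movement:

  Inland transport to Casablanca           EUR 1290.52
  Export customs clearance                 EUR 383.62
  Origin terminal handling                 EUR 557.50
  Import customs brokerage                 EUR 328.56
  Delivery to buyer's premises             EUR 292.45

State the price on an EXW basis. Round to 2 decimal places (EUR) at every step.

EXW price: EUR 64652.28

Not relevant to the conversion: delivery, brokerage — on the buyer under both terms; not part of either seller's price.
From FOB to EXW, the seller no longer bears: inland to port, export clearance, origin terminal.
EXW price = 66883.92 − 1290.52 − 383.62 − 557.50 = 64652.28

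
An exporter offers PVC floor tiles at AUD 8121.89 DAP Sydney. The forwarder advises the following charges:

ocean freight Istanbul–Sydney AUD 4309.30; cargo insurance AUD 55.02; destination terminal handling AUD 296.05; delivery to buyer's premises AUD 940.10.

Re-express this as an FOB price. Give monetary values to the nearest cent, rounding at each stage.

From DAP to FOB, the seller no longer bears: freight, insurance, destination terminal, delivery.
FOB price = 8121.89 − 4309.30 − 55.02 − 296.05 − 940.10 = 2521.42

FOB price: AUD 2521.42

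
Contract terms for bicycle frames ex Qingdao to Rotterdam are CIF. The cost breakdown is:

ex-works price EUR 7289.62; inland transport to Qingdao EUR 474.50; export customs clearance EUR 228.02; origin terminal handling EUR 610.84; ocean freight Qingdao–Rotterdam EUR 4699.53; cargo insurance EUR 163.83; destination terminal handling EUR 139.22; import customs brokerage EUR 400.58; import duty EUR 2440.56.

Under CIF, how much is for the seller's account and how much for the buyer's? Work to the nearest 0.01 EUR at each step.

CIF: the seller pays costs through ocean freight and marine insurance to the destination port.
Seller's account: goods 7289.62 + inland to port 474.50 + export clearance 228.02 + origin terminal 610.84 + freight 4699.53 + insurance 163.83 = 13466.34
Buyer's account: destination terminal 139.22 + brokerage 400.58 + duty 2440.56 = 2980.36

Seller: EUR 13466.34; buyer: EUR 2980.36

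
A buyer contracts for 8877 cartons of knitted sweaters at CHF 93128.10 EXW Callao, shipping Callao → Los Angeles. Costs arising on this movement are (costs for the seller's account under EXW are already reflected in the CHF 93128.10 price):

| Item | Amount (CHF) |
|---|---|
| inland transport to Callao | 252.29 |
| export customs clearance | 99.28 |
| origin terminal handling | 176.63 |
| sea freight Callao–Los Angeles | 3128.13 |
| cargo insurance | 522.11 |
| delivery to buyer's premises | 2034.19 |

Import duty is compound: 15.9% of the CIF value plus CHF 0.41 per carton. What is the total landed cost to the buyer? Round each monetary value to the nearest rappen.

EXW: the seller makes goods available at their premises; the buyer bears all onward costs.
CIF value = EXW price + inland to port + export clearance + origin terminal + freight + insurance = 93128.10 + 252.29 + 99.28 + 176.63 + 3128.13 + 522.11 = 97306.54
Ad valorem component: 97306.54 × 15.9% = 15471.74
Specific component: 8877 × 0.41 = 3639.57
Import duty = 15471.74 + 3639.57 = 19111.31
Buyer bears: inland to port 252.29 + export clearance 99.28 + origin terminal 176.63 + freight 3128.13 + insurance 522.11 + delivery 2034.19 + duty 19111.31 = 25323.94
Landed cost = invoice 93128.10 + 25323.94 = 118452.04

Total landed cost: CHF 118452.04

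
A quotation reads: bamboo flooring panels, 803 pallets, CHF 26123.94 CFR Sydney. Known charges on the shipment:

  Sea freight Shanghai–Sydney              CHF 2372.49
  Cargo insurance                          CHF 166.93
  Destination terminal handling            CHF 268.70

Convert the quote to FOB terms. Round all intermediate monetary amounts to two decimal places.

Not relevant to the conversion: insurance, destination terminal — on the buyer under both terms; not part of either seller's price.
From CFR to FOB, the seller no longer bears: freight.
FOB price = 26123.94 − 2372.49 = 23751.45

FOB price: CHF 23751.45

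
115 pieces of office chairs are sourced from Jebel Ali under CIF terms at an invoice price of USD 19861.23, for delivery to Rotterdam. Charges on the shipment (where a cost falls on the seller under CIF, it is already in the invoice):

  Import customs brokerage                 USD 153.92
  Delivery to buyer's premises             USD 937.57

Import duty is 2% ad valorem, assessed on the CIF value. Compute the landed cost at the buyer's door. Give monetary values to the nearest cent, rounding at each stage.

CIF: the seller pays costs through ocean freight and marine insurance to the destination port.
The CIF price already equals the CIF value: 19861.23
Import duty = 19861.23 × 2% = 397.22
Buyer bears: brokerage 153.92 + delivery 937.57 + duty 397.22 = 1488.71
Landed cost = invoice 19861.23 + 1488.71 = 21349.94

Total landed cost: USD 21349.94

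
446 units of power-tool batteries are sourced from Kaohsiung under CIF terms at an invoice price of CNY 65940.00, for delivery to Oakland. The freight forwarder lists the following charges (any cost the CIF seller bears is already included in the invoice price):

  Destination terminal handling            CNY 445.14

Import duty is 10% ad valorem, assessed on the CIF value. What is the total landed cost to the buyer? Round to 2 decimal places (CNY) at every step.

Total landed cost: CNY 72979.14

CIF: the seller pays costs through ocean freight and marine insurance to the destination port.
The CIF price already equals the CIF value: 65940.00
Import duty = 65940.00 × 10% = 6594.00
Buyer bears: destination terminal 445.14 + duty 6594.00 = 7039.14
Landed cost = invoice 65940.00 + 7039.14 = 72979.14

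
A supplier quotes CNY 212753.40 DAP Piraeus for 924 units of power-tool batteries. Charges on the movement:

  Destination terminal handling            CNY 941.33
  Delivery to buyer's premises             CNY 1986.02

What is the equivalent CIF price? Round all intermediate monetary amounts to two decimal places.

CIF price: CNY 209826.05

From DAP to CIF, the seller no longer bears: destination terminal, delivery.
CIF price = 212753.40 − 941.33 − 1986.02 = 209826.05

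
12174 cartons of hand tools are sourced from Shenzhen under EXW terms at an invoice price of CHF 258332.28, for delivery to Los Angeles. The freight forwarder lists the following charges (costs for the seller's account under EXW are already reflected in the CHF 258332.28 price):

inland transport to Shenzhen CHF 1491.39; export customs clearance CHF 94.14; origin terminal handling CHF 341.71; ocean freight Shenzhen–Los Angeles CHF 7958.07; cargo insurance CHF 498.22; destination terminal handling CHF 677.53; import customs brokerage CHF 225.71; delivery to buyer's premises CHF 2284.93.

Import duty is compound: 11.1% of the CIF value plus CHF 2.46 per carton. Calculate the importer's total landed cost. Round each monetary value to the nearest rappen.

Total landed cost: CHF 331679.47

EXW: the seller makes goods available at their premises; the buyer bears all onward costs.
CIF value = EXW price + inland to port + export clearance + origin terminal + freight + insurance = 258332.28 + 1491.39 + 94.14 + 341.71 + 7958.07 + 498.22 = 268715.81
Ad valorem component: 268715.81 × 11.1% = 29827.45
Specific component: 12174 × 2.46 = 29948.04
Import duty = 29827.45 + 29948.04 = 59775.49
Buyer bears: inland to port 1491.39 + export clearance 94.14 + origin terminal 341.71 + freight 7958.07 + insurance 498.22 + destination terminal 677.53 + brokerage 225.71 + delivery 2284.93 + duty 59775.49 = 73347.19
Landed cost = invoice 258332.28 + 73347.19 = 331679.47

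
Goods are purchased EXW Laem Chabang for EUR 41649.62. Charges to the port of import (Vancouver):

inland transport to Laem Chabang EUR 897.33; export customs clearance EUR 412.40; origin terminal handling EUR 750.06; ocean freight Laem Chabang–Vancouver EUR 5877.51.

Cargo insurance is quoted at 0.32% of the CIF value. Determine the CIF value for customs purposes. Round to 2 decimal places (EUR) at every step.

Let C be the CIF value. C = EXW price + pre-shipment costs + freight + 0.32% × C
C − 0.32% × C = 41649.62 + 897.33 + 412.40 + 750.06 + 5877.51
0.9968 × C = 49586.92
C = 49586.92 / 0.9968 = 49746.11
Insurance premium = 0.32% × 49746.11 = 159.19

CIF value: EUR 49746.11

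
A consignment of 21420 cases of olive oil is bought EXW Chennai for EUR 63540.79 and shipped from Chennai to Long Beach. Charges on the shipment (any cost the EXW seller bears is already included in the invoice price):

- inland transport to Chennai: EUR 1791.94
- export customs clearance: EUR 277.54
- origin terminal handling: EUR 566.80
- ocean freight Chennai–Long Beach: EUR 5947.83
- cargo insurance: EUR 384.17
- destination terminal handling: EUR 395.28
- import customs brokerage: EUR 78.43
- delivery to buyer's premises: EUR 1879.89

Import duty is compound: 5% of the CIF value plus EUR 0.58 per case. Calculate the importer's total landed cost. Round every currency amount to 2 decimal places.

Total landed cost: EUR 90911.72

EXW: the seller makes goods available at their premises; the buyer bears all onward costs.
CIF value = EXW price + inland to port + export clearance + origin terminal + freight + insurance = 63540.79 + 1791.94 + 277.54 + 566.80 + 5947.83 + 384.17 = 72509.07
Ad valorem component: 72509.07 × 5% = 3625.45
Specific component: 21420 × 0.58 = 12423.60
Import duty = 3625.45 + 12423.60 = 16049.05
Buyer bears: inland to port 1791.94 + export clearance 277.54 + origin terminal 566.80 + freight 5947.83 + insurance 384.17 + destination terminal 395.28 + brokerage 78.43 + delivery 1879.89 + duty 16049.05 = 27370.93
Landed cost = invoice 63540.79 + 27370.93 = 90911.72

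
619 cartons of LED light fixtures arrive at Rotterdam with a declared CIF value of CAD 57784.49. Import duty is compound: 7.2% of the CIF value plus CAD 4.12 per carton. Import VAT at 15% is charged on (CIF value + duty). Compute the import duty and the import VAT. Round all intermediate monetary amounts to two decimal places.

Import duty: CAD 6710.76; import VAT: CAD 9674.29

Ad valorem component: 57784.49 × 7.2% = 4160.48
Specific component: 619 × 4.12 = 2550.28
Import duty = 4160.48 + 2550.28 = 6710.76
VAT base = CIF + duty = 57784.49 + 6710.76 = 64495.25
Import VAT = 64495.25 × 15% = 9674.29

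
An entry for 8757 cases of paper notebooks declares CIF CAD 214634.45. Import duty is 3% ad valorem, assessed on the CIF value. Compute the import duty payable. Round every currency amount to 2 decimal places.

Import duty = 214634.45 × 3% = 6439.03

Import duty: CAD 6439.03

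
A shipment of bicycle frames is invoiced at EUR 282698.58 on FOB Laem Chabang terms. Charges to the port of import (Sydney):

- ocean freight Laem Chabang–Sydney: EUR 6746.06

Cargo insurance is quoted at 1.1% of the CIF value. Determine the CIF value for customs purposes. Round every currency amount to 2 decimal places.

CIF value: EUR 292663.94

Let C be the CIF value. C = FOB price + freight + 1.1% × C
C − 1.1% × C = 282698.58 + 6746.06
0.989 × C = 289444.64
C = 289444.64 / 0.989 = 292663.94
Insurance premium = 1.1% × 292663.94 = 3219.30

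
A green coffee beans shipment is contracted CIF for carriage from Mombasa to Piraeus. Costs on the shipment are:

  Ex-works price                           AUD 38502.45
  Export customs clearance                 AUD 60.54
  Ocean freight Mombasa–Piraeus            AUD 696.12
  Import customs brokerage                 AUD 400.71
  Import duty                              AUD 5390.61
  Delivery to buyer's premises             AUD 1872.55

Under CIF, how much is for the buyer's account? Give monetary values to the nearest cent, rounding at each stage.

CIF: the seller pays costs through ocean freight and marine insurance to the destination port.
Seller's account: goods 38502.45 + export clearance 60.54 + freight 696.12 = 39259.11
Buyer's account: brokerage 400.71 + duty 5390.61 + delivery 1872.55 = 7663.87

Buyer's account: AUD 7663.87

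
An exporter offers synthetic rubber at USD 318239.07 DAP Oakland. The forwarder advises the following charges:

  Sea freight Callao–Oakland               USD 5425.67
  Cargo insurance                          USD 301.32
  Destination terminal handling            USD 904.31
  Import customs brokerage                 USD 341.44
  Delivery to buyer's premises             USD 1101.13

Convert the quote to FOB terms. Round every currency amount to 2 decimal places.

FOB price: USD 310506.64

Not relevant to the conversion: brokerage — on the buyer under both terms; not part of either seller's price.
From DAP to FOB, the seller no longer bears: freight, insurance, destination terminal, delivery.
FOB price = 318239.07 − 5425.67 − 301.32 − 904.31 − 1101.13 = 310506.64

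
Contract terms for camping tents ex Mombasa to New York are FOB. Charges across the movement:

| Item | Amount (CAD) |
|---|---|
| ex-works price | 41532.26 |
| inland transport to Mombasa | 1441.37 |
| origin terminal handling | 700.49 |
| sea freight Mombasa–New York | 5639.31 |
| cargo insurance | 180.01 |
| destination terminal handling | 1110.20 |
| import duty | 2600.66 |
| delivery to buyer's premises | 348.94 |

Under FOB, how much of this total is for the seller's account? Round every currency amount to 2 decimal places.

Seller's account: CAD 43674.12

FOB: the seller bears costs until goods are on board at the origin port; the buyer bears freight, insurance and all costs thereafter.
Seller's account: goods 41532.26 + inland to port 1441.37 + origin terminal 700.49 = 43674.12
Buyer's account: freight 5639.31 + insurance 180.01 + destination terminal 1110.20 + duty 2600.66 + delivery 348.94 = 9879.12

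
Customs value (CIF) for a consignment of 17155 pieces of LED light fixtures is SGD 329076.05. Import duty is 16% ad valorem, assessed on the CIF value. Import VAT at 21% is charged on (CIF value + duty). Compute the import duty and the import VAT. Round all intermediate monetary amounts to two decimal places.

Import duty: SGD 52652.17; import VAT: SGD 80162.93

Import duty = 329076.05 × 16% = 52652.17
VAT base = CIF + duty = 329076.05 + 52652.17 = 381728.22
Import VAT = 381728.22 × 21% = 80162.93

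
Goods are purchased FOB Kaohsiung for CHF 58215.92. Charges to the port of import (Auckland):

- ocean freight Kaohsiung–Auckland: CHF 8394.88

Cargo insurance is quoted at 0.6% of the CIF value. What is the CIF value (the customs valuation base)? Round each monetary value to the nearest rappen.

CIF value: CHF 67012.88

Let C be the CIF value. C = FOB price + freight + 0.6% × C
C − 0.6% × C = 58215.92 + 8394.88
0.994 × C = 66610.80
C = 66610.80 / 0.994 = 67012.88
Insurance premium = 0.6% × 67012.88 = 402.08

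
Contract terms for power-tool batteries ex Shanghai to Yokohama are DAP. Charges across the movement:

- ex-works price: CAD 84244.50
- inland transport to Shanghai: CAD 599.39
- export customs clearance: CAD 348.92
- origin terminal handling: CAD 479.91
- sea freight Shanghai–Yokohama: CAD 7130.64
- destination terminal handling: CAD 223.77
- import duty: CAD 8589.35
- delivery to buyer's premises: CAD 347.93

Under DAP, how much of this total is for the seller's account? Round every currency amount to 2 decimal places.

Seller's account: CAD 93375.06

DAP: the seller bears all costs to the named destination except import duty and clearance.
Seller's account: goods 84244.50 + inland to port 599.39 + export clearance 348.92 + origin terminal 479.91 + freight 7130.64 + destination terminal 223.77 + delivery 347.93 = 93375.06
Buyer's account: duty 8589.35 = 8589.35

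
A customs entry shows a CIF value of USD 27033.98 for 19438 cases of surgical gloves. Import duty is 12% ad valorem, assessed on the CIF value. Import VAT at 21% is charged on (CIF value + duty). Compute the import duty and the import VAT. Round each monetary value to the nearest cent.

Import duty: USD 3244.08; import VAT: USD 6358.39

Import duty = 27033.98 × 12% = 3244.08
VAT base = CIF + duty = 27033.98 + 3244.08 = 30278.06
Import VAT = 30278.06 × 21% = 6358.39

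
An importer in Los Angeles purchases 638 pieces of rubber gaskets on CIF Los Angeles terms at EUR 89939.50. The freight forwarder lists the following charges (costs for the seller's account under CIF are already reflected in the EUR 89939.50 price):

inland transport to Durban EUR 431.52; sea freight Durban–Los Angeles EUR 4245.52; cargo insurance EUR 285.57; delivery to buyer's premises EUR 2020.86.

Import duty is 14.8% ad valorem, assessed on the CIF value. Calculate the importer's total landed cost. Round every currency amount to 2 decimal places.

Total landed cost: EUR 105271.41

CIF: the seller pays costs through ocean freight and marine insurance to the destination port.
Already in the invoice (seller's account under CIF): inland to port, freight, insurance — exclude.
The CIF price already equals the CIF value: 89939.50
Import duty = 89939.50 × 14.8% = 13311.05
Buyer bears: delivery 2020.86 + duty 13311.05 = 15331.91
Landed cost = invoice 89939.50 + 15331.91 = 105271.41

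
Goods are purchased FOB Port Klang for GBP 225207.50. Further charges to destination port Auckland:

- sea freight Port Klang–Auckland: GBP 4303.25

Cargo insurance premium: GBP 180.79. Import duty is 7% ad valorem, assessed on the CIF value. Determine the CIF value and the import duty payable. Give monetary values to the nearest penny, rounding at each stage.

CIF = FOB price + freight + insurance
CIF = 225207.50 + 4303.25 + 180.79 = 229691.54
Import duty = 229691.54 × 7% = 16078.41

CIF value: GBP 229691.54; import duty: GBP 16078.41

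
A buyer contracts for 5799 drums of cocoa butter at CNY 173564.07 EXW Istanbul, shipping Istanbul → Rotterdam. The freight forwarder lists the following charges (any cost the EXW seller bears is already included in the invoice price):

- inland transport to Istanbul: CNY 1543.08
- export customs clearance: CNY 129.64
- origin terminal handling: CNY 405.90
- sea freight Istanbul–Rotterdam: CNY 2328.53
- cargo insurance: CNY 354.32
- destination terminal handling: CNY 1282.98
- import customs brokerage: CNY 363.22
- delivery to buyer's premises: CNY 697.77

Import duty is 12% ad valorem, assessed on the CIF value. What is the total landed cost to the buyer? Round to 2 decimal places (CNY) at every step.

EXW: the seller makes goods available at their premises; the buyer bears all onward costs.
CIF value = EXW price + inland to port + export clearance + origin terminal + freight + insurance = 173564.07 + 1543.08 + 129.64 + 405.90 + 2328.53 + 354.32 = 178325.54
Import duty = 178325.54 × 12% = 21399.06
Buyer bears: inland to port 1543.08 + export clearance 129.64 + origin terminal 405.90 + freight 2328.53 + insurance 354.32 + destination terminal 1282.98 + brokerage 363.22 + delivery 697.77 + duty 21399.06 = 28504.50
Landed cost = invoice 173564.07 + 28504.50 = 202068.57

Total landed cost: CNY 202068.57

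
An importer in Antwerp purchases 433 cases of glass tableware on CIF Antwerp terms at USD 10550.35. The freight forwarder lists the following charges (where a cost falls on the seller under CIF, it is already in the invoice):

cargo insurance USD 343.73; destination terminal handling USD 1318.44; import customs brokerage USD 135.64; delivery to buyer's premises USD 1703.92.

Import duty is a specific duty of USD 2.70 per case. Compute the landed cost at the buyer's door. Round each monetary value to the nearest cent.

CIF: the seller pays costs through ocean freight and marine insurance to the destination port.
Already in the invoice (seller's account under CIF): insurance — exclude.
The CIF price already equals the CIF value: 10550.35
Import duty = 433 × 2.70 = 1169.10
Buyer bears: destination terminal 1318.44 + brokerage 135.64 + delivery 1703.92 + duty 1169.10 = 4327.10
Landed cost = invoice 10550.35 + 4327.10 = 14877.45

Total landed cost: USD 14877.45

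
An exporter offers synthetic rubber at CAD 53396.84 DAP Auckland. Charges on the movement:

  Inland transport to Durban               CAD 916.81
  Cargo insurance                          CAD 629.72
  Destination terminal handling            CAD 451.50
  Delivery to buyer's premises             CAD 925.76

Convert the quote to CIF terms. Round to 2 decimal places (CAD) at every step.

Not relevant to the conversion: insurance, inland to port — on the seller under both DAP and CIF; already in the DAP price and stays in the CIF price.
From DAP to CIF, the seller no longer bears: destination terminal, delivery.
CIF price = 53396.84 − 451.50 − 925.76 = 52019.58

CIF price: CAD 52019.58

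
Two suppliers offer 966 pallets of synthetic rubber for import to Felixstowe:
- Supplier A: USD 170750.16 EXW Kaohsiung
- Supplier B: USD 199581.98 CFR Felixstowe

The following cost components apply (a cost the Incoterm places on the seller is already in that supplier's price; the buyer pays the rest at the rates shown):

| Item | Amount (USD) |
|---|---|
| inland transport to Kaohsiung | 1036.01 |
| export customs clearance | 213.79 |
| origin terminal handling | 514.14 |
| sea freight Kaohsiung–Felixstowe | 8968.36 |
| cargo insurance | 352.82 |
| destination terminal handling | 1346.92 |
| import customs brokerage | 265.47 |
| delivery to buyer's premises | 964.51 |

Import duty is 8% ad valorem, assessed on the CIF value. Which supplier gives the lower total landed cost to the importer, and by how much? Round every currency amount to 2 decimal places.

Supplier A is cheaper by USD 19547.48

Supplier A (EXW):
CIF value = EXW price + inland to port + export clearance + origin terminal + freight + insurance = 170750.16 + 1036.01 + 213.79 + 514.14 + 8968.36 + 352.82 = 181835.28
Import duty = 181835.28 × 8% = 14546.82
Buyer bears (A): 1036.01 + 213.79 + 514.14 + 8968.36 + 352.82 + 1346.92 + 265.47 + 964.51 = 13662.02
Landed cost (A) = invoice 170750.16 + 13662.02 + duty 14546.82 = 198959.00
Supplier B (CFR):
CIF value = CFR price + insurance = 199581.98 + 352.82 = 199934.80
Import duty = 199934.80 × 8% = 15994.78
Buyer bears (B): 352.82 + 1346.92 + 265.47 + 964.51 = 2929.72
Landed cost (B) = invoice 199581.98 + 2929.72 + duty 15994.78 = 218506.48
Difference = |198959.00 − 218506.48| = 19547.48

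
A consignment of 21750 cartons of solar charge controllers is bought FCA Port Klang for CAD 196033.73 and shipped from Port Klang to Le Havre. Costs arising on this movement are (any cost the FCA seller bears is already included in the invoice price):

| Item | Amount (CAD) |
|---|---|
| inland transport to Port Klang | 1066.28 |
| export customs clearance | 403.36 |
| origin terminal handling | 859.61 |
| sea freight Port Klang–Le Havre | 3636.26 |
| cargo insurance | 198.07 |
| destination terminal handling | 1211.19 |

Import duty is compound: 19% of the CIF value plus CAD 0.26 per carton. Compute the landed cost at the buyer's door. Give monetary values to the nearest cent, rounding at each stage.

FCA: the seller delivers export-cleared goods to the carrier; the buyer bears costs from that point.
Already in the invoice (seller's account under FCA): inland to port, export clearance — exclude.
CIF value = FCA price + origin terminal + freight + insurance = 196033.73 + 859.61 + 3636.26 + 198.07 = 200727.67
Ad valorem component: 200727.67 × 19% = 38138.26
Specific component: 21750 × 0.26 = 5655.00
Import duty = 38138.26 + 5655.00 = 43793.26
Buyer bears: origin terminal 859.61 + freight 3636.26 + insurance 198.07 + destination terminal 1211.19 + duty 43793.26 = 49698.39
Landed cost = invoice 196033.73 + 49698.39 = 245732.12

Total landed cost: CAD 245732.12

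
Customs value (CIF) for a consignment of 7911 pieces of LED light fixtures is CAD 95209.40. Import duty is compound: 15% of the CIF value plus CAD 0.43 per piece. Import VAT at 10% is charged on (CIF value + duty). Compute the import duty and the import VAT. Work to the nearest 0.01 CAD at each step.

Ad valorem component: 95209.40 × 15% = 14281.41
Specific component: 7911 × 0.43 = 3401.73
Import duty = 14281.41 + 3401.73 = 17683.14
VAT base = CIF + duty = 95209.40 + 17683.14 = 112892.54
Import VAT = 112892.54 × 10% = 11289.25

Import duty: CAD 17683.14; import VAT: CAD 11289.25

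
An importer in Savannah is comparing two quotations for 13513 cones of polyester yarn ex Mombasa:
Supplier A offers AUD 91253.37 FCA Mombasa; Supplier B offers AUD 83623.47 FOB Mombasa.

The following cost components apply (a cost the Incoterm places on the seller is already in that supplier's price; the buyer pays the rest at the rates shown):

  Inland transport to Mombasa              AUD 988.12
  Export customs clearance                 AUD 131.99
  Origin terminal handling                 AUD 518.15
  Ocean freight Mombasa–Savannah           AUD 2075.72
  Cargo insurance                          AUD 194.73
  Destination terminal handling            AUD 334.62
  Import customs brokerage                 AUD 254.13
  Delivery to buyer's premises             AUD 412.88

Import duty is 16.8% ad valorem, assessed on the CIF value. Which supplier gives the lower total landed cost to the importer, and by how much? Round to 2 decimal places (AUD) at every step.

Supplier A (FCA):
CIF value = FCA price + origin terminal + freight + insurance = 91253.37 + 518.15 + 2075.72 + 194.73 = 94041.97
Import duty = 94041.97 × 16.8% = 15799.05
Buyer bears (A): 518.15 + 2075.72 + 194.73 + 334.62 + 254.13 + 412.88 = 3790.23
Landed cost (A) = invoice 91253.37 + 3790.23 + duty 15799.05 = 110842.65
Supplier B (FOB):
CIF value = FOB price + freight + insurance = 83623.47 + 2075.72 + 194.73 = 85893.92
Import duty = 85893.92 × 16.8% = 14430.18
Buyer bears (B): 2075.72 + 194.73 + 334.62 + 254.13 + 412.88 = 3272.08
Landed cost (B) = invoice 83623.47 + 3272.08 + duty 14430.18 = 101325.73
Difference = |110842.65 − 101325.73| = 9516.92

Supplier B is cheaper by AUD 9516.92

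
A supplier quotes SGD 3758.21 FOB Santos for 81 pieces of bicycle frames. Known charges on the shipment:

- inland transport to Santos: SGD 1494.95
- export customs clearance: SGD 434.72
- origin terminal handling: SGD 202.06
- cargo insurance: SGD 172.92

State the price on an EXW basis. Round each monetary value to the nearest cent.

EXW price: SGD 1626.48

Not relevant to the conversion: insurance — on the buyer under both terms; not part of either seller's price.
From FOB to EXW, the seller no longer bears: inland to port, export clearance, origin terminal.
EXW price = 3758.21 − 1494.95 − 434.72 − 202.06 = 1626.48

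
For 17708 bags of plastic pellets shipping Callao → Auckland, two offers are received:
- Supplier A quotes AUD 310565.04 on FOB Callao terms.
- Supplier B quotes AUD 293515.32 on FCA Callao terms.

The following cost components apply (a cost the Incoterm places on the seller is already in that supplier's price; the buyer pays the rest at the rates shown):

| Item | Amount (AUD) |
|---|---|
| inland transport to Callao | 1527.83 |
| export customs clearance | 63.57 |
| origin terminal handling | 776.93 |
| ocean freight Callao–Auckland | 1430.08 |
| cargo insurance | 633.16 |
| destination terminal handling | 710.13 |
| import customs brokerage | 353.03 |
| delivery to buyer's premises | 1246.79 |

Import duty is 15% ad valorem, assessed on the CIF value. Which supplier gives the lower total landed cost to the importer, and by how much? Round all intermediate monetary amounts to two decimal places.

Supplier A (FOB):
CIF value = FOB price + freight + insurance = 310565.04 + 1430.08 + 633.16 = 312628.28
Import duty = 312628.28 × 15% = 46894.24
Buyer bears (A): 1430.08 + 633.16 + 710.13 + 353.03 + 1246.79 = 4373.19
Landed cost (A) = invoice 310565.04 + 4373.19 + duty 46894.24 = 361832.47
Supplier B (FCA):
CIF value = FCA price + origin terminal + freight + insurance = 293515.32 + 776.93 + 1430.08 + 633.16 = 296355.49
Import duty = 296355.49 × 15% = 44453.32
Buyer bears (B): 776.93 + 1430.08 + 633.16 + 710.13 + 353.03 + 1246.79 = 5150.12
Landed cost (B) = invoice 293515.32 + 5150.12 + duty 44453.32 = 343118.76
Difference = |361832.47 − 343118.76| = 18713.71

Supplier B is cheaper by AUD 18713.71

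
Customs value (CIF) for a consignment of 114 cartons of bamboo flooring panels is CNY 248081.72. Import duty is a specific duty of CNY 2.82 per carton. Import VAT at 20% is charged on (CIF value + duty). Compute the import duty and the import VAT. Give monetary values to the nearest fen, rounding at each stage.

Import duty = 114 × 2.82 = 321.48
VAT base = CIF + duty = 248081.72 + 321.48 = 248403.20
Import VAT = 248403.20 × 20% = 49680.64

Import duty: CNY 321.48; import VAT: CNY 49680.64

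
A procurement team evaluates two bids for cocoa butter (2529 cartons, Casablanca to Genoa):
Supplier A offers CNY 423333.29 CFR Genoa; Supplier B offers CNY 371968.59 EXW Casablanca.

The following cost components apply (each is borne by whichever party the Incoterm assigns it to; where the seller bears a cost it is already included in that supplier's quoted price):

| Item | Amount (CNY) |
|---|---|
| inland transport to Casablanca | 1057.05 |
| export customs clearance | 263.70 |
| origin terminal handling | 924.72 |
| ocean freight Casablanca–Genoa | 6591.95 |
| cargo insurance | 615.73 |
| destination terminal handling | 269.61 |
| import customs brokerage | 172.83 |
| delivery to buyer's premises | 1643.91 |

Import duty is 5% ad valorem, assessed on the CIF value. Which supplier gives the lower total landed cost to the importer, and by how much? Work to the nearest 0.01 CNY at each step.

Supplier B is cheaper by CNY 44653.64

Supplier A (CFR):
CIF value = CFR price + insurance = 423333.29 + 615.73 = 423949.02
Import duty = 423949.02 × 5% = 21197.45
Buyer bears (A): 615.73 + 269.61 + 172.83 + 1643.91 = 2702.08
Landed cost (A) = invoice 423333.29 + 2702.08 + duty 21197.45 = 447232.82
Supplier B (EXW):
CIF value = EXW price + inland to port + export clearance + origin terminal + freight + insurance = 371968.59 + 1057.05 + 263.70 + 924.72 + 6591.95 + 615.73 = 381421.74
Import duty = 381421.74 × 5% = 19071.09
Buyer bears (B): 1057.05 + 263.70 + 924.72 + 6591.95 + 615.73 + 269.61 + 172.83 + 1643.91 = 11539.50
Landed cost (B) = invoice 371968.59 + 11539.50 + duty 19071.09 = 402579.18
Difference = |447232.82 − 402579.18| = 44653.64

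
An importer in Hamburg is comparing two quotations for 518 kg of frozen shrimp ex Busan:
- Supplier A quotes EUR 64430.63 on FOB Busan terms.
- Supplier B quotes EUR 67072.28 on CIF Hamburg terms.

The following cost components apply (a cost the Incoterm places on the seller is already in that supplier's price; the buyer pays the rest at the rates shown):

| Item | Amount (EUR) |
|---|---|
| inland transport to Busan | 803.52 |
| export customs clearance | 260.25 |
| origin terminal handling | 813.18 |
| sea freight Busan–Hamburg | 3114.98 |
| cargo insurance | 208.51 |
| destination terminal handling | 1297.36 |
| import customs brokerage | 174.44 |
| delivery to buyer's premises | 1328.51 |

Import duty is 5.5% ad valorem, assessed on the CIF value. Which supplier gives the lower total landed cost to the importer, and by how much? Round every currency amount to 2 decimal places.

Supplier A (FOB):
CIF value = FOB price + freight + insurance = 64430.63 + 3114.98 + 208.51 = 67754.12
Import duty = 67754.12 × 5.5% = 3726.48
Buyer bears (A): 3114.98 + 208.51 + 1297.36 + 174.44 + 1328.51 = 6123.80
Landed cost (A) = invoice 64430.63 + 6123.80 + duty 3726.48 = 74280.91
Supplier B (CIF):
The CIF price already equals the CIF value: 67072.28
Import duty = 67072.28 × 5.5% = 3688.98
Buyer bears (B): 1297.36 + 174.44 + 1328.51 = 2800.31
Landed cost (B) = invoice 67072.28 + 2800.31 + duty 3688.98 = 73561.57
Difference = |74280.91 − 73561.57| = 719.34

Supplier B is cheaper by EUR 719.34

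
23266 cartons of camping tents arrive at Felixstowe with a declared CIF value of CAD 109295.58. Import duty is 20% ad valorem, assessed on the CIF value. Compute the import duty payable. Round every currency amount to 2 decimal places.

Import duty: CAD 21859.12

Import duty = 109295.58 × 20% = 21859.12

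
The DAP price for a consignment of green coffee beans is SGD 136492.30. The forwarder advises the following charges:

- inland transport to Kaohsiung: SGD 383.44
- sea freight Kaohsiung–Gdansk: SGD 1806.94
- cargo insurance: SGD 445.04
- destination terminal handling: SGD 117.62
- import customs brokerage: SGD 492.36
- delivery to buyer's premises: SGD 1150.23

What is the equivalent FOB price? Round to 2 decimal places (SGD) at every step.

Not relevant to the conversion: inland to port — on the seller under both DAP and FOB; already in the DAP price and stays in the FOB price. brokerage — on the buyer under both terms; not part of either seller's price.
From DAP to FOB, the seller no longer bears: freight, insurance, destination terminal, delivery.
FOB price = 136492.30 − 1806.94 − 445.04 − 117.62 − 1150.23 = 132972.47

FOB price: SGD 132972.47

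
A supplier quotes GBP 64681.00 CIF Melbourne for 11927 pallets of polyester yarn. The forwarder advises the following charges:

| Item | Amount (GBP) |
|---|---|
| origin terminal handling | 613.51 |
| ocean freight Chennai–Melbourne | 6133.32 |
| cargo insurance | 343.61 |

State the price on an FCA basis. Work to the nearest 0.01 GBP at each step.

FCA price: GBP 57590.56

From CIF to FCA, the seller no longer bears: origin terminal, freight, insurance.
FCA price = 64681.00 − 613.51 − 6133.32 − 343.61 = 57590.56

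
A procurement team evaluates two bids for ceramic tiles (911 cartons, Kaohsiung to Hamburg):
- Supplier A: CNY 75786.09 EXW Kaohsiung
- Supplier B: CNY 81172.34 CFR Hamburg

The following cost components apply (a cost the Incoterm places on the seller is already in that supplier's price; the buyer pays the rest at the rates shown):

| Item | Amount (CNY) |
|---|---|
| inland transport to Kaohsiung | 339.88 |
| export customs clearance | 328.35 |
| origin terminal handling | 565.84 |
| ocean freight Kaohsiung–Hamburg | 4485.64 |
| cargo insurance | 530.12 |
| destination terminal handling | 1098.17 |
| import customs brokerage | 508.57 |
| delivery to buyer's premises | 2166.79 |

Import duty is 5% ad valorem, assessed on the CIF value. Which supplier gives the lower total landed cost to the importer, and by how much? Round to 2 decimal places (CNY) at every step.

Supplier B is cheaper by CNY 350.14

Supplier A (EXW):
CIF value = EXW price + inland to port + export clearance + origin terminal + freight + insurance = 75786.09 + 339.88 + 328.35 + 565.84 + 4485.64 + 530.12 = 82035.92
Import duty = 82035.92 × 5% = 4101.80
Buyer bears (A): 339.88 + 328.35 + 565.84 + 4485.64 + 530.12 + 1098.17 + 508.57 + 2166.79 = 10023.36
Landed cost (A) = invoice 75786.09 + 10023.36 + duty 4101.80 = 89911.25
Supplier B (CFR):
CIF value = CFR price + insurance = 81172.34 + 530.12 = 81702.46
Import duty = 81702.46 × 5% = 4085.12
Buyer bears (B): 530.12 + 1098.17 + 508.57 + 2166.79 = 4303.65
Landed cost (B) = invoice 81172.34 + 4303.65 + duty 4085.12 = 89561.11
Difference = |89911.25 − 89561.11| = 350.14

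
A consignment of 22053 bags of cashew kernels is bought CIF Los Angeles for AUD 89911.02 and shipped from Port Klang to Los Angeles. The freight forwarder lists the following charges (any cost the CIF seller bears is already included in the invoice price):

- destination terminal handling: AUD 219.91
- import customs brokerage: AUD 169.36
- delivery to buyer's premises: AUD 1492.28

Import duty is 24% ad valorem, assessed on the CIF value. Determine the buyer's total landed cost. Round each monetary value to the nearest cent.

CIF: the seller pays costs through ocean freight and marine insurance to the destination port.
The CIF price already equals the CIF value: 89911.02
Import duty = 89911.02 × 24% = 21578.64
Buyer bears: destination terminal 219.91 + brokerage 169.36 + delivery 1492.28 + duty 21578.64 = 23460.19
Landed cost = invoice 89911.02 + 23460.19 = 113371.21

Total landed cost: AUD 113371.21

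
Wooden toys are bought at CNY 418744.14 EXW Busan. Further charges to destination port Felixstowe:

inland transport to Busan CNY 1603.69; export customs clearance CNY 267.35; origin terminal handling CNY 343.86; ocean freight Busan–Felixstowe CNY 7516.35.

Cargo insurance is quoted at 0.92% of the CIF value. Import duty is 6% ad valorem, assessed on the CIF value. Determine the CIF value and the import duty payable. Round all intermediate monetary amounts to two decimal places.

CIF value: CNY 432453.97; import duty: CNY 25947.24

Let C be the CIF value. C = EXW price + pre-shipment costs + freight + 0.92% × C
C − 0.92% × C = 418744.14 + 1603.69 + 267.35 + 343.86 + 7516.35
0.9908 × C = 428475.39
C = 428475.39 / 0.9908 = 432453.97
Insurance premium = 0.92% × 432453.97 = 3978.58
Import duty = 432453.97 × 6% = 25947.24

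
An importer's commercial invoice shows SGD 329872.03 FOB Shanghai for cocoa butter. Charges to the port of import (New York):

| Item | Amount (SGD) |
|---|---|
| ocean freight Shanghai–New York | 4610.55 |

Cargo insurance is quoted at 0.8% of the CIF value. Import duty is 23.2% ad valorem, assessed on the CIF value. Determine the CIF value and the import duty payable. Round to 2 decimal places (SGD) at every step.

CIF value: SGD 337180.02; import duty: SGD 78225.76

Let C be the CIF value. C = FOB price + freight + 0.8% × C
C − 0.8% × C = 329872.03 + 4610.55
0.992 × C = 334482.58
C = 334482.58 / 0.992 = 337180.02
Insurance premium = 0.8% × 337180.02 = 2697.44
Import duty = 337180.02 × 23.2% = 78225.76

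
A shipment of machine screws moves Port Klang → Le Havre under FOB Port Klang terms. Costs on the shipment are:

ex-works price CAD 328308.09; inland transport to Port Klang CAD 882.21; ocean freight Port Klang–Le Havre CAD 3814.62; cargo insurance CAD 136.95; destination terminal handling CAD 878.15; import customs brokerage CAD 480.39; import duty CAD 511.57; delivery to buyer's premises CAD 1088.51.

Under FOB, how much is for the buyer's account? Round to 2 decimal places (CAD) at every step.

Buyer's account: CAD 6910.19

FOB: the seller bears costs until goods are on board at the origin port; the buyer bears freight, insurance and all costs thereafter.
Seller's account: goods 328308.09 + inland to port 882.21 = 329190.30
Buyer's account: freight 3814.62 + insurance 136.95 + destination terminal 878.15 + brokerage 480.39 + duty 511.57 + delivery 1088.51 = 6910.19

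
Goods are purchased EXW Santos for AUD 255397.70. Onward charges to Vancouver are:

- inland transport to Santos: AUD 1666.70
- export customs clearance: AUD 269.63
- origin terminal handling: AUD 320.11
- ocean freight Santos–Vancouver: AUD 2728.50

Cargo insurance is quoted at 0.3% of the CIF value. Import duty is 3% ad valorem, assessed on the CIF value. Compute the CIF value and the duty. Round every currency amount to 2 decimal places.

Let C be the CIF value. C = EXW price + pre-shipment costs + freight + 0.3% × C
C − 0.3% × C = 255397.70 + 1666.70 + 269.63 + 320.11 + 2728.50
0.997 × C = 260382.64
C = 260382.64 / 0.997 = 261166.14
Insurance premium = 0.3% × 261166.14 = 783.50
Import duty = 261166.14 × 3% = 7834.98

CIF value: AUD 261166.14; import duty: AUD 7834.98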